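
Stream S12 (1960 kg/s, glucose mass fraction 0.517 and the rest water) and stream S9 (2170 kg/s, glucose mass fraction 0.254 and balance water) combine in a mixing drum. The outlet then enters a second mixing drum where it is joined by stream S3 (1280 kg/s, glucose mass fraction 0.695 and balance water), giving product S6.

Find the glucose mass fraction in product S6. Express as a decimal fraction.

0.454

Overall, product flow = 5410 kg/s.
glucose in = 1960×0.517 + 2170×0.254 + 1280×0.695 = 2454.1 kg/s.
glucose fraction in S6 = 0.454.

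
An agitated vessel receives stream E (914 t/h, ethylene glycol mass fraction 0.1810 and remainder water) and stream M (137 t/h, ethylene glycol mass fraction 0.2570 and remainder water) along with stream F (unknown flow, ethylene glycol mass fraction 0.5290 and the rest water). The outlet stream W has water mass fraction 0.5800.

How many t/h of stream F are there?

2209 t/h

Let F be the unknown flow. Total out = 1051 + F.
water balance: 850.36 + 0.471·F = 0.580·(1051 + F)
(0.471 − 0.580)·F = 0.580×1051 − 850.36 = -240.78
F = -240.78 / -0.109 = 2209 t/h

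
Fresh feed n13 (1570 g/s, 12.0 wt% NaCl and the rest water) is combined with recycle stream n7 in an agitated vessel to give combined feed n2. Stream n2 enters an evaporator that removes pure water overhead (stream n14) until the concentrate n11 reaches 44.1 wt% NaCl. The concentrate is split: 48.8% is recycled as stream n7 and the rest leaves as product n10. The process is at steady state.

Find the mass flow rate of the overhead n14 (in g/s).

1143 g/s

Overall NaCl balance (none leaves overhead): NaCl in fresh feed = NaCl in product, i.e. 1570×0.120 = (1−0.488)·n11·0.441.
n11 = 188.4/(0.441×0.512) = 834.4 g/s.
Recycle n7 = 0.488×834.4 = 407.19 g/s.
Combined feed n2 = 1570 + 407.19 = 1977.2 g/s.
Overhead n14 = n2 − n11 = 1977.2 − 834.4 = 1142.8 g/s.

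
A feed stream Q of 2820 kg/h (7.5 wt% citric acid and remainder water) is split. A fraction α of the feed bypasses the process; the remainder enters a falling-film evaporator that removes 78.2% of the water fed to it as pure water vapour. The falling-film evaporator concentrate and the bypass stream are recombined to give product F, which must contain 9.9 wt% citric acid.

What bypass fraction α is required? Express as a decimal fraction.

All 2820×0.075 = 211.5 kg/h of citric acid reaches F, so F = 211.5/0.099 = 2136.4 kg/h and vapour = 683.64 kg/h.
The evaporator receives (1−α)·2820 of feed at 0.925 water and removes 0.782 of that water:
0.782×0.925×(1−α)×2820 = 683.64
(1−α) = 683.64/2039.8 = 0.3351;  α = 0.6649.

0.665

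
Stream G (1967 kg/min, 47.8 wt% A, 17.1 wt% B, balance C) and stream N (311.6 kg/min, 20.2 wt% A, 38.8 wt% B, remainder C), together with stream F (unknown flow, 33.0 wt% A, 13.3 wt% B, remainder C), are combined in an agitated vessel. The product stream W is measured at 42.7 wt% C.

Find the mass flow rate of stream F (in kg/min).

1407 kg/min

Let F be the unknown flow. Total out = 2278.6 + F.
C balance: 818.17 + 0.537·F = 0.427·(2278.6 + F)
(0.537 − 0.427)·F = 0.427×2278.6 − 818.17 = 154.79
F = 154.79 / 0.110 = 1407.2 kg/min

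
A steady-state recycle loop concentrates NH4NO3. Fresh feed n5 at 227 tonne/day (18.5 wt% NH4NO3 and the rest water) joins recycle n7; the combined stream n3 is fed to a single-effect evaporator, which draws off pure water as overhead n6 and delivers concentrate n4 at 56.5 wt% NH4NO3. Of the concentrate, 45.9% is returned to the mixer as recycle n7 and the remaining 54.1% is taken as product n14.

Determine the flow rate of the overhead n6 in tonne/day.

Overall NH4NO3 balance (none leaves overhead): NH4NO3 in fresh feed = NH4NO3 in product, i.e. 227×0.185 = (1−0.459)·n4·0.565.
n4 = 41.995/(0.565×0.541) = 137.39 tonne/day.
Recycle n7 = 0.459×137.39 = 63.062 tonne/day.
Combined feed n3 = 227 + 63.062 = 290.06 tonne/day.
Overhead n6 = n3 − n4 = 290.06 − 137.39 = 152.67 tonne/day.

152.7 tonne/day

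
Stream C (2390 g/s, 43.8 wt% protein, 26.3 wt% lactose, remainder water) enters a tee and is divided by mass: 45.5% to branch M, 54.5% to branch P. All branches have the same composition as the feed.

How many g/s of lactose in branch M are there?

286 g/s

Branch M total = 0.455×2390 = 1087.5 g/s.
lactose in M = 0.263×1087.5 = 286 g/s.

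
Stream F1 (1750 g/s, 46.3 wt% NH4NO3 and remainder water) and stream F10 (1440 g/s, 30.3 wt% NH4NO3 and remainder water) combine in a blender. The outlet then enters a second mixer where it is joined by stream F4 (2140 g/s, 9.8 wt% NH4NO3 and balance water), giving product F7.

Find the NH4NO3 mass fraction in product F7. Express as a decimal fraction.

0.2732

Overall, product flow = 5330 g/s.
NH4NO3 in = 1750×0.463 + 1440×0.303 + 2140×0.098 = 1456.3 g/s.
NH4NO3 fraction in F7 = 0.2732.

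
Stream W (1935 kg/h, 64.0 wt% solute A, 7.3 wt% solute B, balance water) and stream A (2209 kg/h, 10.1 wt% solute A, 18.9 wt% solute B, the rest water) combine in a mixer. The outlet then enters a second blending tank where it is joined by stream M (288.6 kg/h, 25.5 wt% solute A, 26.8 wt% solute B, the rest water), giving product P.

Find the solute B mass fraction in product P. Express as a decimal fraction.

0.144

Overall, product flow = 4432.6 kg/h.
solute B in = 1935×0.073 + 2209×0.189 + 288.6×0.268 = 636.1 kg/h.
solute B fraction in P = 0.144.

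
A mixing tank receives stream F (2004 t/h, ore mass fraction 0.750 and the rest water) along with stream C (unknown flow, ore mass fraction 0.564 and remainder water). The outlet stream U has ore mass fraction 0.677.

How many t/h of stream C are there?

Let C be the unknown flow. Total out = 2004 + C.
ore balance: 1503 + 0.564·C = 0.677·(2004 + C)
(0.564 − 0.677)·C = 0.677×2004 − 1503 = -146.29
C = -146.29 / -0.113 = 1294.6 t/h

1295 t/h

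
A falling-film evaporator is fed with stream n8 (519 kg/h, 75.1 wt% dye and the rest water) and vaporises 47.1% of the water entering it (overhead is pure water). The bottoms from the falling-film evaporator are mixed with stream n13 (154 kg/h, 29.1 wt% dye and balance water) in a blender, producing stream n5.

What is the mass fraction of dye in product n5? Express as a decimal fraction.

Vapour removed = 0.471×0.249×519 = 60.868 kg/h; concentrate = 458.13 kg/h.
dye reaching the mixer = 389.77 (from concentrate) + 154×0.291 = 434.58 kg/h.
Product flow = 458.13 + 154 = 612.13 kg/h; dye fraction = 0.710.

0.710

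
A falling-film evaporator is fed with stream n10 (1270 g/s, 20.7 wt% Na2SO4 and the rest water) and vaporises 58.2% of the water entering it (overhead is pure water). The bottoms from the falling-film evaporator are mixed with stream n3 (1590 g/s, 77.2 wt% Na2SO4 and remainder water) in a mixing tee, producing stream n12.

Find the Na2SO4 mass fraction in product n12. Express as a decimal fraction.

Vapour removed = 0.582×0.793×1270 = 586.14 g/s; concentrate = 683.86 g/s.
Na2SO4 reaching the mixer = 262.89 (from concentrate) + 1590×0.772 = 1490.4 g/s.
Product flow = 683.86 + 1590 = 2273.9 g/s; Na2SO4 fraction = 0.6554.

0.6554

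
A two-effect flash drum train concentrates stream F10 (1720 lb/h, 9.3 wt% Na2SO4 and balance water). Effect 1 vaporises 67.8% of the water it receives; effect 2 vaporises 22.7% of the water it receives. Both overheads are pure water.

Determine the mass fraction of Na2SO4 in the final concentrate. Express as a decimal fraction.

water in feed = 1720×0.907 = 1560 lb/h.
After stage 1: water left = (1−0.678)×1560 = 502.33; stream total = 662.29 lb/h.
After stage 2: water left = (1−0.227)×502.33 = 388.3; final concentrate = 548.26 lb/h.
Na2SO4 fraction = 159.96/548.26 = 0.2918.

0.2918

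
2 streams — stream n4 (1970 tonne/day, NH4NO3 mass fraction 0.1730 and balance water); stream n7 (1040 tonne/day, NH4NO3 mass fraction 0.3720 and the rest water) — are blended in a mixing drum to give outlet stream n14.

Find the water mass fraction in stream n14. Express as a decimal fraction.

0.7582

Total flow out = 1970 + 1040 = 3010 tonne/day.
water in = 1970×0.827 + 1040×0.628 = 2282.3 tonne/day.
water mass fraction in n14 = 2282.3/3010 = 0.7582.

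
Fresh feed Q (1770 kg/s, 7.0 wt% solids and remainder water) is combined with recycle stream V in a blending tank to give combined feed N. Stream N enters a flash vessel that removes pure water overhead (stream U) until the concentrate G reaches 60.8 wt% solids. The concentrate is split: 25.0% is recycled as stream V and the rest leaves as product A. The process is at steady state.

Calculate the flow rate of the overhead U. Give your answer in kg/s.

Overall solids balance (none leaves overhead): solids in fresh feed = solids in product, i.e. 1770×0.070 = (1−0.250)·G·0.608.
G = 123.9/(0.608×0.750) = 271.71 kg/s.
Recycle V = 0.250×271.71 = 67.928 kg/s.
Combined feed N = 1770 + 67.928 = 1837.9 kg/s.
Overhead U = N − G = 1837.9 − 271.71 = 1566.2 kg/s.

1566 kg/s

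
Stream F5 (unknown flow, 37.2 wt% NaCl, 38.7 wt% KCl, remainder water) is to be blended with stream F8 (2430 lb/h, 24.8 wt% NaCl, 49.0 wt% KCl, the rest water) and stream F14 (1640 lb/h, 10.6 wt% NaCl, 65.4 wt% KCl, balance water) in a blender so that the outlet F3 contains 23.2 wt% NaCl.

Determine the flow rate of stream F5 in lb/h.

Let F5 be the unknown flow. Total out = 4070 + F5.
NaCl balance: 776.48 + 0.372·F5 = 0.232·(4070 + F5)
(0.372 − 0.232)·F5 = 0.232×4070 − 776.48 = 167.76
F5 = 167.76 / 0.140 = 1198.3 lb/h

1198 lb/h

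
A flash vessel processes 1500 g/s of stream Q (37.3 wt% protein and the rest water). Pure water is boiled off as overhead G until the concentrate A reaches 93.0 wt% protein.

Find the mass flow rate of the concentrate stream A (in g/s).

protein is conserved: 1500×0.373 = 559.5 g/s all reports to the concentrate.
Concentrate = 559.5/(target fraction) = 601.61 g/s.

601.6 g/s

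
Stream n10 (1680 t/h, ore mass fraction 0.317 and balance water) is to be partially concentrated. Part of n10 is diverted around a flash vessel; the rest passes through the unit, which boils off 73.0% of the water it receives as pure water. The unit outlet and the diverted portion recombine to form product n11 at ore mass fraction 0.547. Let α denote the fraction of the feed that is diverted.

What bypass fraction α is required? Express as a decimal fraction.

0.157

All 1680×0.317 = 532.56 t/h of ore reaches n11, so n11 = 532.56/0.547 = 973.6 t/h and vapour = 706.4 t/h.
The evaporator receives (1−α)·1680 of feed at 0.683 water and removes 0.730 of that water:
0.730×0.683×(1−α)×1680 = 706.4
(1−α) = 706.4/837.63 = 0.8433;  α = 0.1567.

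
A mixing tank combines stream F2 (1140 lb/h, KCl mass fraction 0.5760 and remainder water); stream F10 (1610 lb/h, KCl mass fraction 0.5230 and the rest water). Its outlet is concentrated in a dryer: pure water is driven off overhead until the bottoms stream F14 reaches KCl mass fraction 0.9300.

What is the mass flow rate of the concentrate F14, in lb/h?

KCl entering = 1140×0.576 + 1610×0.523 = 1498.7 lb/h.
All KCl reports to F14, so F14 = 1498.7/0.930 = 1611.5 lb/h.

1611 lb/h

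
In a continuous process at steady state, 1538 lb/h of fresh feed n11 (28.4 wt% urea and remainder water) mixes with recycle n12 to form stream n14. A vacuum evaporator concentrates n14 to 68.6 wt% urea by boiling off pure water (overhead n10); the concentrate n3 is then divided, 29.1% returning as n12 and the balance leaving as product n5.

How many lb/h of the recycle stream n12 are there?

261.3 lb/h

Overall urea balance (none leaves overhead): urea in fresh feed = urea in product, i.e. 1538×0.284 = (1−0.291)·n3·0.686.
n3 = 436.79/(0.686×0.709) = 898.06 lb/h.
Recycle n12 = 0.291×898.06 = 261.33 lb/h.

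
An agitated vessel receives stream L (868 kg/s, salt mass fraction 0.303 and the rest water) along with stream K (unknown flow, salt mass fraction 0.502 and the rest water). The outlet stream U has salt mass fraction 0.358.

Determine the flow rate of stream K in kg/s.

331.5 kg/s

Let K be the unknown flow. Total out = 868 + K.
salt balance: 263 + 0.502·K = 0.358·(868 + K)
(0.502 − 0.358)·K = 0.358×868 − 263 = 47.74
K = 47.74 / 0.144 = 331.53 kg/s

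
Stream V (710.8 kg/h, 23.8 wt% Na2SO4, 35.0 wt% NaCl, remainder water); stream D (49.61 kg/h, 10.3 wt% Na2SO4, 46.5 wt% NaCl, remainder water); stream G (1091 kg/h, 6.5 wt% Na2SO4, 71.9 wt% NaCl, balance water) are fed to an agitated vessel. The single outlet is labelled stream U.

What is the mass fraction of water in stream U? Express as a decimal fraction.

0.297

Total flow out = 710.8 + 49.61 + 1091 = 1851.4 kg/h.
water in = 710.8×0.412 + 49.61×0.432 + 1091×0.216 = 549.94 kg/h.
water mass fraction in U = 549.94/1851.4 = 0.297.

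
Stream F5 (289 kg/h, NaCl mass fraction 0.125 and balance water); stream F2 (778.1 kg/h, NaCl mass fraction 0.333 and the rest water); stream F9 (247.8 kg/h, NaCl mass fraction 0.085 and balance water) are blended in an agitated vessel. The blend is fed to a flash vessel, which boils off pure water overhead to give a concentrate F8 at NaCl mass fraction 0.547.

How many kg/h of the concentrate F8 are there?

578.2 kg/h

NaCl entering = 289×0.125 + 778.1×0.333 + 247.8×0.085 = 316.3 kg/h.
All NaCl reports to F8, so F8 = 316.3/0.547 = 578.24 kg/h.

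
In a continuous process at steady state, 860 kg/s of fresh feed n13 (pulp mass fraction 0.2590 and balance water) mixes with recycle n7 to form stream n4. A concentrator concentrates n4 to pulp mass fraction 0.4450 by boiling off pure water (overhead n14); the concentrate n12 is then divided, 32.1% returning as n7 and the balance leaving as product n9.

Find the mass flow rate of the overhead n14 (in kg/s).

Overall pulp balance (none leaves overhead): pulp in fresh feed = pulp in product, i.e. 860×0.259 = (1−0.321)·n12·0.445.
n12 = 222.74/(0.445×0.679) = 737.17 kg/s.
Recycle n7 = 0.321×737.17 = 236.63 kg/s.
Combined feed n4 = 860 + 236.63 = 1096.6 kg/s.
Overhead n14 = n4 − n12 = 1096.6 − 737.17 = 359.46 kg/s.

359.5 kg/s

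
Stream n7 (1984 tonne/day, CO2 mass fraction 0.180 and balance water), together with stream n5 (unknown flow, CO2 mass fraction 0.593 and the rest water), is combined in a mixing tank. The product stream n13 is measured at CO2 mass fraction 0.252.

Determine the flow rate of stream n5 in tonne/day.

418.9 tonne/day

Let n5 be the unknown flow. Total out = 1984 + n5.
CO2 balance: 357.12 + 0.593·n5 = 0.252·(1984 + n5)
(0.593 − 0.252)·n5 = 0.252×1984 − 357.12 = 142.85
n5 = 142.85 / 0.341 = 418.91 tonne/day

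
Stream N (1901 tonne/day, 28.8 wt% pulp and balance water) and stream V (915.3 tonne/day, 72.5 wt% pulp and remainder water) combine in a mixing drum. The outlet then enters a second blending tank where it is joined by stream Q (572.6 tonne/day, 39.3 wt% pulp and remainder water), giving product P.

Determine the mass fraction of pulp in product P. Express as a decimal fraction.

0.424

Overall, product flow = 3388.9 tonne/day.
pulp in = 1901×0.288 + 915.3×0.725 + 572.6×0.393 = 1436.1 tonne/day.
pulp fraction in P = 0.424.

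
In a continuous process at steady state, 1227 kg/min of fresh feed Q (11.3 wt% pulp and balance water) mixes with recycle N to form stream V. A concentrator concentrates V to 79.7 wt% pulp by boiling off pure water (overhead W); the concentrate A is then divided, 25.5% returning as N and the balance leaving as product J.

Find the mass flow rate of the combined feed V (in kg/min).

Overall pulp balance (none leaves overhead): pulp in fresh feed = pulp in product, i.e. 1227×0.113 = (1−0.255)·A·0.797.
A = 138.65/(0.797×0.745) = 233.51 kg/min.
Recycle N = 0.255×233.51 = 59.545 kg/min.
Combined feed V = 1227 + 59.545 = 1286.5 kg/min.

1287 kg/min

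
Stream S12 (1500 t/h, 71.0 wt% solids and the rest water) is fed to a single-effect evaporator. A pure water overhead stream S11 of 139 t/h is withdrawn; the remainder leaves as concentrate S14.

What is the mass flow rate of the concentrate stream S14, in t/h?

1361 t/h

Concentrate = 1500 − 139 = 1361 t/h.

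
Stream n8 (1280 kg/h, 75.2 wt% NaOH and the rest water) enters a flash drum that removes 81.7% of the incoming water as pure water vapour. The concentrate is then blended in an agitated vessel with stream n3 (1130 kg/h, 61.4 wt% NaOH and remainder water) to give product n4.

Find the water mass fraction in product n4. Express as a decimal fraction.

0.230

Vapour removed = 0.817×0.248×1280 = 259.35 kg/h; concentrate = 1020.7 kg/h.
water reaching the mixer = 58.092 (from concentrate) + 1130×0.386 = 494.27 kg/h.
Product flow = 1020.7 + 1130 = 2150.7 kg/h; water fraction = 0.230.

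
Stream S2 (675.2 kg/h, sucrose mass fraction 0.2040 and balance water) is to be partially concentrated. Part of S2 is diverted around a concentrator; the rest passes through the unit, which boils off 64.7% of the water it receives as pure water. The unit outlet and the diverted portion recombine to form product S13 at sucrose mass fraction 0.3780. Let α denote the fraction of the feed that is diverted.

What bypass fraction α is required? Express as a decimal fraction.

0.106

All 675.2×0.204 = 137.74 kg/h of sucrose reaches S13, so S13 = 137.74/0.378 = 364.39 kg/h and vapour = 310.81 kg/h.
The evaporator receives (1−α)·675.2 of feed at 0.796 water and removes 0.647 of that water:
0.647×0.796×(1−α)×675.2 = 310.81
(1−α) = 310.81/347.74 = 0.8938;  α = 0.1062.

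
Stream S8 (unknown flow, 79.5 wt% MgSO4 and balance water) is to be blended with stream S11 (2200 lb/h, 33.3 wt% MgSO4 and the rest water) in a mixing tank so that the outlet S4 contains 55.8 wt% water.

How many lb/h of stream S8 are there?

Let S8 be the unknown flow. Total out = 2200 + S8.
water balance: 1467.4 + 0.205·S8 = 0.558·(2200 + S8)
(0.205 − 0.558)·S8 = 0.558×2200 − 1467.4 = -239.8
S8 = -239.8 / -0.353 = 679.32 lb/h

679.3 lb/h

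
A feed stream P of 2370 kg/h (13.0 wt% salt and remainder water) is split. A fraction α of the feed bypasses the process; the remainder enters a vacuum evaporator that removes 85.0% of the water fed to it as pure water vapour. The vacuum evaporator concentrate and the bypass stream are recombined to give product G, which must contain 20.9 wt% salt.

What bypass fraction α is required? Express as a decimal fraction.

All 2370×0.130 = 308.1 kg/h of salt reaches G, so G = 308.1/0.209 = 1474.2 kg/h and vapour = 895.84 kg/h.
The evaporator receives (1−α)·2370 of feed at 0.870 water and removes 0.850 of that water:
0.850×0.870×(1−α)×2370 = 895.84
(1−α) = 895.84/1752.6 = 0.5111;  α = 0.4889.

0.489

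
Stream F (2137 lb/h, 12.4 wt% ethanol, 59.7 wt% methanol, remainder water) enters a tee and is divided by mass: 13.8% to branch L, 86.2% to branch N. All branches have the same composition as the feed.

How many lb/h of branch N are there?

1842 lb/h

Branch N flow = 0.862×2137 = 1842.1 lb/h.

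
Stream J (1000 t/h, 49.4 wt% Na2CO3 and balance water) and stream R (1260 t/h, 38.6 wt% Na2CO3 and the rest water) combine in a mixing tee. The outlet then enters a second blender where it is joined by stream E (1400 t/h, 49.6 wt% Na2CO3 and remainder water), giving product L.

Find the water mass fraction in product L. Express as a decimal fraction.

Overall, product flow = 3660 t/h.
water in = 1000×0.506 + 1260×0.614 + 1400×0.504 = 1985.2 t/h.
water fraction in L = 0.542.

0.542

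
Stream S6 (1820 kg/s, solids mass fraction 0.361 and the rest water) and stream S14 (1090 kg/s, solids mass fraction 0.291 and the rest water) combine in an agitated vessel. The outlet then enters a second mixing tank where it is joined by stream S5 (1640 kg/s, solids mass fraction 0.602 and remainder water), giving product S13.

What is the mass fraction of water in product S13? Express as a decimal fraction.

Overall, product flow = 4550 kg/s.
water in = 1820×0.639 + 1090×0.709 + 1640×0.398 = 2588.5 kg/s.
water fraction in S13 = 0.569.

0.569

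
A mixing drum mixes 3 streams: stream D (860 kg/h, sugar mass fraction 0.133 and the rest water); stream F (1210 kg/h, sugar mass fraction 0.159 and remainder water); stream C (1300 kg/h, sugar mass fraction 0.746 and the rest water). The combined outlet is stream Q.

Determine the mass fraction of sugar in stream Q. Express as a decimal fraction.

Total flow out = 860 + 1210 + 1300 = 3370 kg/h.
sugar in = 860×0.133 + 1210×0.159 + 1300×0.746 = 1276.6 kg/h.
sugar mass fraction in Q = 1276.6/3370 = 0.379.

0.379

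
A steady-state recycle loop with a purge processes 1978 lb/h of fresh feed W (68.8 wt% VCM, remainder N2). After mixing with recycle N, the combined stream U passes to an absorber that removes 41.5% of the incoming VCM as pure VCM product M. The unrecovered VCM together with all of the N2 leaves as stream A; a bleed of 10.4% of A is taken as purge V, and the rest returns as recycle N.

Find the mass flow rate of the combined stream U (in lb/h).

8794 lb/h

N2 enters only via W and leaves only via the purge: 1978×0.312 = 0.104×(N2 in A), and the absorber passes all N2, so N2 in U = N2 in A = 5934 lb/h.
VCM in U: m_A = 1978×0.688 + (1−0.104)·(1−0.415)·m_A, so m_A = 1360.9/0.4758 = 2859.9 lb/h.
U = 2859.9 + 5934 = 8793.9 lb/h.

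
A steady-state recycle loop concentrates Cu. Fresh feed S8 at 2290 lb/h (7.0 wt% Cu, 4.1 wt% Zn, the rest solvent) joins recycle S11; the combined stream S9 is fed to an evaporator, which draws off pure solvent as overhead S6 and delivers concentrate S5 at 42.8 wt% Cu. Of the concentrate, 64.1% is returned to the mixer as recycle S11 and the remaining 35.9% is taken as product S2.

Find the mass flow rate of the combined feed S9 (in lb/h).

Overall Cu balance (none leaves overhead): Cu in fresh feed = Cu in product, i.e. 2290×0.070 = (1−0.641)·S5·0.428.
S5 = 160.3/(0.428×0.359) = 1043.3 lb/h.
Recycle S11 = 0.641×1043.3 = 668.73 lb/h.
Combined feed S9 = 2290 + 668.73 = 2958.7 lb/h.

2959 lb/h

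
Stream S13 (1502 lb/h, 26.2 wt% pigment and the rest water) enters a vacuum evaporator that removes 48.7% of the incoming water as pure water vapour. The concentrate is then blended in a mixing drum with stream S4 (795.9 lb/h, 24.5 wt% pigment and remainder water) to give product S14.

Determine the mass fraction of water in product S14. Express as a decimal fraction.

0.665

Vapour removed = 0.487×0.738×1502 = 539.83 lb/h; concentrate = 962.17 lb/h.
water reaching the mixer = 568.65 (from concentrate) + 795.9×0.755 = 1169.6 lb/h.
Product flow = 962.17 + 795.9 = 1758.1 lb/h; water fraction = 0.665.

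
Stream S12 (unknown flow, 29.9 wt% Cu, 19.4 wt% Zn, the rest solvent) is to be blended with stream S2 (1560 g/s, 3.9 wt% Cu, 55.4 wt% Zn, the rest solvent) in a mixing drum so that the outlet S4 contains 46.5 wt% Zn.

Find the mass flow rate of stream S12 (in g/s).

Let S12 be the unknown flow. Total out = 1560 + S12.
Zn balance: 864.24 + 0.194·S12 = 0.465·(1560 + S12)
(0.194 − 0.465)·S12 = 0.465×1560 − 864.24 = -138.84
S12 = -138.84 / -0.271 = 512.32 g/s

512.3 g/s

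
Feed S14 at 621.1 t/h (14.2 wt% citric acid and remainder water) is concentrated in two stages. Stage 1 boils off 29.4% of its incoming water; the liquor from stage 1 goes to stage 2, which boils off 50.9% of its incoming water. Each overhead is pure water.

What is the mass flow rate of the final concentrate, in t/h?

water in feed = 621.1×0.858 = 532.9 t/h.
After stage 1: water left = (1−0.294)×532.9 = 376.23; stream total = 464.43 t/h.
After stage 2: water left = (1−0.509)×376.23 = 184.73; final concentrate = 272.93 t/h.

272.9 t/h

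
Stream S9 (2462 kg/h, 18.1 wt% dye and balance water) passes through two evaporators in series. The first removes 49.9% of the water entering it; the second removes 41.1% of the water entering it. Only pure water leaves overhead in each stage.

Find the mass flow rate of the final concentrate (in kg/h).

water in feed = 2462×0.819 = 2016.4 kg/h.
After stage 1: water left = (1−0.499)×2016.4 = 1010.2; stream total = 1455.8 kg/h.
After stage 2: water left = (1−0.411)×1010.2 = 595.01; final concentrate = 1040.6 kg/h.

1041 kg/h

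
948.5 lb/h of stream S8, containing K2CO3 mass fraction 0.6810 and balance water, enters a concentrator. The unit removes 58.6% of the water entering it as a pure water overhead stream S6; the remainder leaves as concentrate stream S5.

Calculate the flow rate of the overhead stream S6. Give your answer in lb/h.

177.3 lb/h

water entering = 948.5×0.319 = 302.57 lb/h; overhead removed = 0.586×302.57 = 177.31 lb/h.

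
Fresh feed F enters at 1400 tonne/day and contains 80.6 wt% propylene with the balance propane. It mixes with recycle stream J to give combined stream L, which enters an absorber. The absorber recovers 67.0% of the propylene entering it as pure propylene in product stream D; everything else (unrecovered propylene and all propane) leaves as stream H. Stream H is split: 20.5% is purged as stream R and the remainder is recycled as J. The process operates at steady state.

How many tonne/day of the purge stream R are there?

375.1 tonne/day

propane enters only via F and leaves only via the purge: 1400×0.194 = 0.205×(propane in H), and the absorber passes all propane, so propane in L = propane in H = 1324.9 tonne/day.
propylene in L: m_A = 1400×0.806 + (1−0.205)·(1−0.670)·m_A, so m_A = 1128.4/0.7377 = 1529.7 tonne/day.
H = (1−0.670)×1529.7 + 1324.9 = 1829.7 tonne/day.
Purge R = 0.205×1829.7 = 375.09 tonne/day.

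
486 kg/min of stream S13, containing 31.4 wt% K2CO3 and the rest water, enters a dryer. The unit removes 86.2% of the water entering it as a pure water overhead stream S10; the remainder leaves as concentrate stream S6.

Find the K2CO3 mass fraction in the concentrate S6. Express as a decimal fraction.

K2CO3 is not removed: 486×0.314 = 152.6 kg/min of K2CO3 enters S6.
water entering = 486×0.686 = 333.4 kg/min; overhead removed = 0.862×333.4 = 287.39 kg/min.
Concentrate = 486 − 287.39 = 198.61 kg/min.
Mass fraction = 152.6/198.61 = 0.768.

0.768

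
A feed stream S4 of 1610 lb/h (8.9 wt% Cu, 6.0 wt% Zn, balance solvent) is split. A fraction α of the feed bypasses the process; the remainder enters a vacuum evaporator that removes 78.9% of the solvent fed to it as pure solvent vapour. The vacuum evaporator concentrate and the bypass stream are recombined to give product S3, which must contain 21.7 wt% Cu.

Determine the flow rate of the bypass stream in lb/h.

195.6 lb/h

All 1610×0.089 = 143.29 lb/h of Cu reaches S3, so S3 = 143.29/0.217 = 660.32 lb/h and vapour = 949.68 lb/h.
The evaporator receives (1−α)·1610 of feed at 0.851 solvent and removes 0.789 of that solvent:
0.789×0.851×(1−α)×1610 = 949.68
(1−α) = 949.68/1081 = 0.8785;  α = 0.1215.
Bypass flow = 0.1215×1610 = 195.61 lb/h.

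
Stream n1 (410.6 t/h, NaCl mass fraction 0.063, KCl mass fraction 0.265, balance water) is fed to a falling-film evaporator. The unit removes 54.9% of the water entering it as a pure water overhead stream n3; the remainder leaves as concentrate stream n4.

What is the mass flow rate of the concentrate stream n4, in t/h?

259.1 t/h

water entering = 410.6×0.672 = 275.92 t/h; overhead removed = 0.549×275.92 = 151.48 t/h.
Concentrate = 410.6 − 151.48 = 259.12 t/h.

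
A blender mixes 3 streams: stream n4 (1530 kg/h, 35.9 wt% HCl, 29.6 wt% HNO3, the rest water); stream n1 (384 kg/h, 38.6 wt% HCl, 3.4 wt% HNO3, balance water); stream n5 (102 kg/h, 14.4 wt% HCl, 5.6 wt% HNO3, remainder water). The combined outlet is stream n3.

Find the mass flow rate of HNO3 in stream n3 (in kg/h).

HNO3 out = HNO3 in = 1530×0.296 + 384×0.034 + 102×0.056 = 471.65 kg/h.

471.6 kg/h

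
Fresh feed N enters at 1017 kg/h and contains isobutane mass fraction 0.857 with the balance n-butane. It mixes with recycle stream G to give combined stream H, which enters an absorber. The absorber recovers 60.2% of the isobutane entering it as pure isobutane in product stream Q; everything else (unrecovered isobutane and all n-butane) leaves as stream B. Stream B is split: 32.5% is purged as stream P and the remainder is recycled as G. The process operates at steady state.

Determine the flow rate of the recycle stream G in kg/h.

622.2 kg/h

n-butane enters only via N and leaves only via the purge: 1017×0.143 = 0.325×(n-butane in B), and the absorber passes all n-butane, so n-butane in H = n-butane in B = 447.48 kg/h.
isobutane in H: m_A = 1017×0.857 + (1−0.325)·(1−0.602)·m_A, so m_A = 871.57/0.7313 = 1191.7 kg/h.
B = (1−0.602)×1191.7 + 447.48 = 921.79 kg/h.
Recycle G = (1−0.325)×921.79 = 622.21 kg/h.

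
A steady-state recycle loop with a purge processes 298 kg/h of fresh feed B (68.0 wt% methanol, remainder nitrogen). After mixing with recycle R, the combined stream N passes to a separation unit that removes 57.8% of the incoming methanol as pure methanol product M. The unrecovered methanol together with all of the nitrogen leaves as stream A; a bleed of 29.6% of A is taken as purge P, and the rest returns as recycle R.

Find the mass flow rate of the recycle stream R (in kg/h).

312.4 kg/h

nitrogen enters only via B and leaves only via the purge: 298×0.320 = 0.296×(nitrogen in A), and the separation unit passes all nitrogen, so nitrogen in N = nitrogen in A = 322.16 kg/h.
methanol in N: m_A = 298×0.680 + (1−0.296)·(1−0.578)·m_A, so m_A = 202.64/0.7029 = 288.29 kg/h.
A = (1−0.578)×288.29 + 322.16 = 443.82 kg/h.
Recycle R = (1−0.296)×443.82 = 312.45 kg/h.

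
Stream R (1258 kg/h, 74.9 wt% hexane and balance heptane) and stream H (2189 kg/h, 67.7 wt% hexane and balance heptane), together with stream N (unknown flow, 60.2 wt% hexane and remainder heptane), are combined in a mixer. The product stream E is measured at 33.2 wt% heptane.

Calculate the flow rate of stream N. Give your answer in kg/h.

1842 kg/h

Let N be the unknown flow. Total out = 3447 + N.
heptane balance: 1022.8 + 0.398·N = 0.332·(3447 + N)
(0.398 − 0.332)·N = 0.332×3447 − 1022.8 = 121.6
N = 121.6 / 0.066 = 1842.4 kg/h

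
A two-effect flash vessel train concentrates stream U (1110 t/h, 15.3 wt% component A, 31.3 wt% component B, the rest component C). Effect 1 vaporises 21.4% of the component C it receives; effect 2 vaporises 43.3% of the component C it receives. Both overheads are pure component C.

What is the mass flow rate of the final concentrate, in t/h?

781.4 t/h

component C in feed = 1110×0.534 = 592.74 t/h.
After stage 1: component C left = (1−0.214)×592.74 = 465.89; stream total = 983.15 t/h.
After stage 2: component C left = (1−0.433)×465.89 = 264.16; final concentrate = 781.42 t/h.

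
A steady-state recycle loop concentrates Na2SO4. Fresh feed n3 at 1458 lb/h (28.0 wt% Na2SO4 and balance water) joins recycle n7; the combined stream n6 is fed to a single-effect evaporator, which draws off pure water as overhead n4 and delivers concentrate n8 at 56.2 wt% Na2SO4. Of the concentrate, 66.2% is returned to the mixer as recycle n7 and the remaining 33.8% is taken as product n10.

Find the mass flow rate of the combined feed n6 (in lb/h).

2881 lb/h

Overall Na2SO4 balance (none leaves overhead): Na2SO4 in fresh feed = Na2SO4 in product, i.e. 1458×0.280 = (1−0.662)·n8·0.562.
n8 = 408.24/(0.562×0.338) = 2149.1 lb/h.
Recycle n7 = 0.662×2149.1 = 1422.7 lb/h.
Combined feed n6 = 1458 + 1422.7 = 2880.7 lb/h.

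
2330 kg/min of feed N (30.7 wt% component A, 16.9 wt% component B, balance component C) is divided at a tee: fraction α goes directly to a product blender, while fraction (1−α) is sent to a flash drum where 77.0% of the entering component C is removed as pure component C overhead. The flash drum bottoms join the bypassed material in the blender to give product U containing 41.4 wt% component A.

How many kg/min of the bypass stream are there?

837.5 kg/min

All 2330×0.307 = 715.31 kg/min of component A reaches U, so U = 715.31/0.414 = 1727.8 kg/min and vapour = 602.2 kg/min.
The evaporator receives (1−α)·2330 of feed at 0.524 component C and removes 0.770 of that component C:
0.770×0.524×(1−α)×2330 = 602.2
(1−α) = 602.2/940.11 = 0.6406;  α = 0.3594.
Bypass flow = 0.3594×2330 = 837.49 kg/min.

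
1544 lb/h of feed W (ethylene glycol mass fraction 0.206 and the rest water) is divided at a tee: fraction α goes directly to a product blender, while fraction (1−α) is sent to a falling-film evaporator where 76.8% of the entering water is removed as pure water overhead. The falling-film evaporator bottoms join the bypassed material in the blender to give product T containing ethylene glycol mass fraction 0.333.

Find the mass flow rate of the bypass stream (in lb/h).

All 1544×0.206 = 318.06 lb/h of ethylene glycol reaches T, so T = 318.06/0.333 = 955.15 lb/h and vapour = 588.85 lb/h.
The evaporator receives (1−α)·1544 of feed at 0.794 water and removes 0.768 of that water:
0.768×0.794×(1−α)×1544 = 588.85
(1−α) = 588.85/941.52 = 0.6254;  α = 0.3746.
Bypass flow = 0.3746×1544 = 578.34 lb/h.

578.3 lb/h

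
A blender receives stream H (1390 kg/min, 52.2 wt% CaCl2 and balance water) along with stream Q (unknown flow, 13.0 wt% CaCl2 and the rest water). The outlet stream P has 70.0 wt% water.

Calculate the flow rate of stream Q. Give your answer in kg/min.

1815 kg/min

Let Q be the unknown flow. Total out = 1390 + Q.
water balance: 664.42 + 0.870·Q = 0.700·(1390 + Q)
(0.870 − 0.700)·Q = 0.700×1390 − 664.42 = 308.58
Q = 308.58 / 0.170 = 1815.2 kg/min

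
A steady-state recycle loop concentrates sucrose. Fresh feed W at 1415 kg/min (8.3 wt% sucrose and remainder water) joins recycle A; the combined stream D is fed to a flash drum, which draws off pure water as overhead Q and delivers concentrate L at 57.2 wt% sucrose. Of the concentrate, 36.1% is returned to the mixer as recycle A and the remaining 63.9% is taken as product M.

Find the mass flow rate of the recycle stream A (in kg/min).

116 kg/min

Overall sucrose balance (none leaves overhead): sucrose in fresh feed = sucrose in product, i.e. 1415×0.083 = (1−0.361)·L·0.572.
L = 117.45/(0.572×0.639) = 321.32 kg/min.
Recycle A = 0.361×321.32 = 116 kg/min.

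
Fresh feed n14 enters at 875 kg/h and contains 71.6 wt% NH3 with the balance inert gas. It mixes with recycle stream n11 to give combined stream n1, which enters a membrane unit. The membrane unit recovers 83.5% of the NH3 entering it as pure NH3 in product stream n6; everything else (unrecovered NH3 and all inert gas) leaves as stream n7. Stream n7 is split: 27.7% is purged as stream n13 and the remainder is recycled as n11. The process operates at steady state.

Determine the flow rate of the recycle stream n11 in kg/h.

733.5 kg/h

inert gas enters only via n14 and leaves only via the purge: 875×0.284 = 0.277×(inert gas in n7), and the membrane unit passes all inert gas, so inert gas in n1 = inert gas in n7 = 897.11 kg/h.
NH3 in n1: m_A = 875×0.716 + (1−0.277)·(1−0.835)·m_A, so m_A = 626.5/0.8807 = 711.36 kg/h.
n7 = (1−0.835)×711.36 + 897.11 = 1014.5 kg/h.
Recycle n11 = (1−0.277)×1014.5 = 733.47 kg/h.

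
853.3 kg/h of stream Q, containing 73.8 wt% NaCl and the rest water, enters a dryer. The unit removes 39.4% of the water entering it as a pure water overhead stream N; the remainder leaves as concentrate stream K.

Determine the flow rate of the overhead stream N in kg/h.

water entering = 853.3×0.262 = 223.56 kg/h; overhead removed = 0.394×223.56 = 88.084 kg/h.

88.08 kg/h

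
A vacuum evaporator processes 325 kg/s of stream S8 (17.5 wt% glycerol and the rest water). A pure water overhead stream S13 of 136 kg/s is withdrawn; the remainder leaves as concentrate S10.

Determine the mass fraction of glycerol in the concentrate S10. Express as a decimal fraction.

0.301

glycerol is not removed: 325×0.175 = 56.875 kg/s of glycerol enters S10.
Concentrate = 325 − 136 = 189 kg/s.
Mass fraction = 56.875/189 = 0.301.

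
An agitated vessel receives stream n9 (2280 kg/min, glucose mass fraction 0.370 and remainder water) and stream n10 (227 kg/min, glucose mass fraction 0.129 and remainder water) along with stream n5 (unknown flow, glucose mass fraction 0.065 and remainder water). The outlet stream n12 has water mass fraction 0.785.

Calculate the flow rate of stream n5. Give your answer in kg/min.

2226 kg/min

Let n5 be the unknown flow. Total out = 2507 + n5.
water balance: 1634.1 + 0.935·n5 = 0.785·(2507 + n5)
(0.935 − 0.785)·n5 = 0.785×2507 − 1634.1 = 333.88
n5 = 333.88 / 0.150 = 2225.9 kg/min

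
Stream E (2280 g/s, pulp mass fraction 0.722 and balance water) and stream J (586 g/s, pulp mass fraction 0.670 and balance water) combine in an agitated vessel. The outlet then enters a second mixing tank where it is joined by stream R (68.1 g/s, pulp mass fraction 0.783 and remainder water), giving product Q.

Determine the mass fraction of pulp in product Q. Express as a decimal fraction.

Overall, product flow = 2934.1 g/s.
pulp in = 2280×0.722 + 586×0.670 + 68.1×0.783 = 2092.1 g/s.
pulp fraction in Q = 0.713.

0.713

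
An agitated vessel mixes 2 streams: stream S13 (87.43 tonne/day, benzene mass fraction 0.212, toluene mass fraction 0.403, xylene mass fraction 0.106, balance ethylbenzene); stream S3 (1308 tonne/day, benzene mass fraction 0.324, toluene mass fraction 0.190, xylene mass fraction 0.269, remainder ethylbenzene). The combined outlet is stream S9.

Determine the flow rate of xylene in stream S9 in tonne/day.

361.1 tonne/day

xylene out = xylene in = 87.43×0.106 + 1308×0.269 = 361.12 tonne/day.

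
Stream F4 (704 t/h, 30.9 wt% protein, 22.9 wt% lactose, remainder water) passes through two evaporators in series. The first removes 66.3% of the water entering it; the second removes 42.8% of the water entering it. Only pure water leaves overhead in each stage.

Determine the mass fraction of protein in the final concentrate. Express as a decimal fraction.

water in feed = 704×0.462 = 325.25 t/h.
After stage 1: water left = (1−0.663)×325.25 = 109.61; stream total = 488.36 t/h.
After stage 2: water left = (1−0.428)×109.61 = 62.696; final concentrate = 441.45 t/h.
protein fraction = 217.54/441.45 = 0.493.

0.493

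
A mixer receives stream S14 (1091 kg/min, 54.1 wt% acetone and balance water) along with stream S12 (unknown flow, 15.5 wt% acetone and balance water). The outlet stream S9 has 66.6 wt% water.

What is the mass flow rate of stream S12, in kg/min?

Let S12 be the unknown flow. Total out = 1091 + S12.
water balance: 500.77 + 0.845·S12 = 0.666·(1091 + S12)
(0.845 − 0.666)·S12 = 0.666×1091 − 500.77 = 225.84
S12 = 225.84 / 0.179 = 1261.7 kg/min

1262 kg/min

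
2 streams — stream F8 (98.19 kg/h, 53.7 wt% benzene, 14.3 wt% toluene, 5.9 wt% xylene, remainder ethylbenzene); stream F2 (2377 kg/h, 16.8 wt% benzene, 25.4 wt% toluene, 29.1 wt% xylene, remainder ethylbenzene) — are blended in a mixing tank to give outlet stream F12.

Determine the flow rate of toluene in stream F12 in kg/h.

toluene out = toluene in = 98.19×0.143 + 2377×0.254 = 617.8 kg/h.

617.8 kg/h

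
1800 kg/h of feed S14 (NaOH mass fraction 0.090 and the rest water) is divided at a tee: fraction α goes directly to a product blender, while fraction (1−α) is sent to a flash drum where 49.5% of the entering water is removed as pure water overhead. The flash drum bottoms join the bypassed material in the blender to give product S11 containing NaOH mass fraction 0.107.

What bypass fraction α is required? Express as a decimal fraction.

All 1800×0.090 = 162 kg/h of NaOH reaches S11, so S11 = 162/0.107 = 1514 kg/h and vapour = 285.98 kg/h.
The evaporator receives (1−α)·1800 of feed at 0.910 water and removes 0.495 of that water:
0.495×0.910×(1−α)×1800 = 285.98
(1−α) = 285.98/810.81 = 0.3527;  α = 0.6473.

0.647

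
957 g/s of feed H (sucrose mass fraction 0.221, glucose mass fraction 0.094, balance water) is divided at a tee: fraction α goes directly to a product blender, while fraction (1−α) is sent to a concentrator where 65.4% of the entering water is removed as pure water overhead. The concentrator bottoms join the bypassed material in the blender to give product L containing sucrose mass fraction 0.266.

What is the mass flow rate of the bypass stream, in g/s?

All 957×0.221 = 211.5 g/s of sucrose reaches L, so L = 211.5/0.266 = 795.1 g/s and vapour = 161.9 g/s.
The evaporator receives (1−α)·957 of feed at 0.685 water and removes 0.654 of that water:
0.654×0.685×(1−α)×957 = 161.9
(1−α) = 161.9/428.73 = 0.3776;  α = 0.6224.
Bypass flow = 0.6224×957 = 595.61 g/s.

595.6 g/s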